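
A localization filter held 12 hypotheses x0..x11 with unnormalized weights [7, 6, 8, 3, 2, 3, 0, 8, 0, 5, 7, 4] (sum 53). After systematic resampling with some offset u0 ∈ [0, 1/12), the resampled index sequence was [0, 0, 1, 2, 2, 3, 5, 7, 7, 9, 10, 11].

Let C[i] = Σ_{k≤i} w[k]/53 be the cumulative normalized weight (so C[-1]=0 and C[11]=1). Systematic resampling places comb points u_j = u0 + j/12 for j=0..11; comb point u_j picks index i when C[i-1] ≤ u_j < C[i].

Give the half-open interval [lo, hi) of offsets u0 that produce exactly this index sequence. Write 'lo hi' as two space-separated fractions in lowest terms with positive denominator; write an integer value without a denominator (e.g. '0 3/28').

5/636 5/159

C = [7/53, 13/53, 21/53, 24/53, 26/53, 29/53, 29/53, 37/53, 37/53, 42/53, 49/53, 1]
j=0 picked index 0: u0 ∈ [0, 7/53)
j=1 picked index 0: u0 ∈ [-1/12, 31/636)
j=2 picked index 1: u0 ∈ [-11/318, 25/318)
j=3 picked index 2: u0 ∈ [-1/212, 31/212)
j=4 picked index 2: u0 ∈ [-14/159, 10/159)
j=5 picked index 3: u0 ∈ [-13/636, 23/636)
j=6 picked index 5: u0 ∈ [-1/106, 5/106)
j=7 picked index 7: u0 ∈ [-23/636, 73/636)
j=8 picked index 7: u0 ∈ [-19/159, 5/159)
j=9 picked index 9: u0 ∈ [-11/212, 9/212)
j=10 picked index 10: u0 ∈ [-13/318, 29/318)
j=11 picked index 11: u0 ∈ [5/636, 1/12)
intersection: [5/636, 5/159)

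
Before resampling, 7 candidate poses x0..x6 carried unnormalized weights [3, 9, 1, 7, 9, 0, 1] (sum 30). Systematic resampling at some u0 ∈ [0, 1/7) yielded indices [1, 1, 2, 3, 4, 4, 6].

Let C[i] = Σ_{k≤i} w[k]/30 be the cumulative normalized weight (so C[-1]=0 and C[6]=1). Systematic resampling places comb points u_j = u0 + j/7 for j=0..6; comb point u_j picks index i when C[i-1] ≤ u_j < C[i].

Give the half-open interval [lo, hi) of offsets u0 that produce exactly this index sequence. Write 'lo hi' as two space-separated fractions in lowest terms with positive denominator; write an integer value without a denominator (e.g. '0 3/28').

4/35 1/7

C = [1/10, 2/5, 13/30, 2/3, 29/30, 29/30, 1]
j=0 picked index 1: u0 ∈ [1/10, 2/5)
j=1 picked index 1: u0 ∈ [-3/70, 9/35)
j=2 picked index 2: u0 ∈ [4/35, 31/210)
j=3 picked index 3: u0 ∈ [1/210, 5/21)
j=4 picked index 4: u0 ∈ [2/21, 83/210)
j=5 picked index 4: u0 ∈ [-1/21, 53/210)
j=6 picked index 6: u0 ∈ [23/210, 1/7)
intersection: [4/35, 1/7)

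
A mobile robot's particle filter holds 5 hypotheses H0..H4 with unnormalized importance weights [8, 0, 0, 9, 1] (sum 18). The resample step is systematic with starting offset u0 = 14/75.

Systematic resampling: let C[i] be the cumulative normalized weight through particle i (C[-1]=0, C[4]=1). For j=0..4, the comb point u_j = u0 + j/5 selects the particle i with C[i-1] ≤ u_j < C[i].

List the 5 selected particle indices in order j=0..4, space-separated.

0 0 3 3 4

C = [4/9, 4/9, 4/9, 17/18, 1]
j=0: u_0=14/75 ∈ [0, 4/9) → index 0
j=1: u_1=29/75 ∈ [0, 4/9) → index 0
j=2: u_2=44/75 ∈ [4/9, 17/18) → index 3
j=3: u_3=59/75 ∈ [4/9, 17/18) → index 3
j=4: u_4=74/75 ∈ [17/18, 1) → index 4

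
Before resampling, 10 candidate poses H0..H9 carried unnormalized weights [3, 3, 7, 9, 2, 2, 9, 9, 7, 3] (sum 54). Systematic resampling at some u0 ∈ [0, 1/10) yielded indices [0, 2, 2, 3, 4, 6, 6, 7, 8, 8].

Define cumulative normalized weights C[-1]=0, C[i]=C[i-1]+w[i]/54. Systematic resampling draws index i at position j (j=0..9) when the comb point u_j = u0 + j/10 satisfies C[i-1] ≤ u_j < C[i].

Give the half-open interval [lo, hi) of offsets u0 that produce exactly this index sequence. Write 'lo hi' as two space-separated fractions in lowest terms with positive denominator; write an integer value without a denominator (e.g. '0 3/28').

2/135 11/270

C = [1/18, 1/9, 13/54, 11/27, 4/9, 13/27, 35/54, 22/27, 17/18, 1]
j=0 picked index 0: u0 ∈ [0, 1/18)
j=1 picked index 2: u0 ∈ [1/90, 19/135)
j=2 picked index 2: u0 ∈ [-4/45, 11/270)
j=3 picked index 3: u0 ∈ [-8/135, 29/270)
j=4 picked index 4: u0 ∈ [1/135, 2/45)
j=5 picked index 6: u0 ∈ [-1/54, 4/27)
j=6 picked index 6: u0 ∈ [-16/135, 13/270)
j=7 picked index 7: u0 ∈ [-7/135, 31/270)
j=8 picked index 8: u0 ∈ [2/135, 13/90)
j=9 picked index 8: u0 ∈ [-23/270, 2/45)
intersection: [2/135, 11/270)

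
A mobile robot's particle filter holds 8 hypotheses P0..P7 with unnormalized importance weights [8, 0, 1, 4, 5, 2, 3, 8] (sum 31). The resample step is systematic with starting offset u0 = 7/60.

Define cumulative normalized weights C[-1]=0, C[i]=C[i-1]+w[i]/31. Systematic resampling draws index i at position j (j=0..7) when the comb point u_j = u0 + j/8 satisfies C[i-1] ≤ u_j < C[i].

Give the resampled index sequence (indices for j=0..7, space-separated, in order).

0 0 3 4 5 6 7 7

C = [8/31, 8/31, 9/31, 13/31, 18/31, 20/31, 23/31, 1]
j=0: u_0=7/60 ∈ [0, 8/31) → index 0
j=1: u_1=29/120 ∈ [0, 8/31) → index 0
j=2: u_2=11/30 ∈ [9/31, 13/31) → index 3
j=3: u_3=59/120 ∈ [13/31, 18/31) → index 4
j=4: u_4=37/60 ∈ [18/31, 20/31) → index 5
j=5: u_5=89/120 ∈ [20/31, 23/31) → index 6
j=6: u_6=13/15 ∈ [23/31, 1) → index 7
j=7: u_7=119/120 ∈ [23/31, 1) → index 7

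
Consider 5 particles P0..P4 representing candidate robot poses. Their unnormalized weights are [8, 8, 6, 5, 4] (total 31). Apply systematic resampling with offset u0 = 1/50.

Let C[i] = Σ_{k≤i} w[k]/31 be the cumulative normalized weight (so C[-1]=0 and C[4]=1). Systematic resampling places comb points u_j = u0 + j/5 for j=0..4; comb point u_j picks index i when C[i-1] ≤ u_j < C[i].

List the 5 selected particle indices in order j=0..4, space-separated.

0 0 1 2 3

C = [8/31, 16/31, 22/31, 27/31, 1]
j=0: u_0=1/50 ∈ [0, 8/31) → index 0
j=1: u_1=11/50 ∈ [0, 8/31) → index 0
j=2: u_2=21/50 ∈ [8/31, 16/31) → index 1
j=3: u_3=31/50 ∈ [16/31, 22/31) → index 2
j=4: u_4=41/50 ∈ [22/31, 27/31) → index 3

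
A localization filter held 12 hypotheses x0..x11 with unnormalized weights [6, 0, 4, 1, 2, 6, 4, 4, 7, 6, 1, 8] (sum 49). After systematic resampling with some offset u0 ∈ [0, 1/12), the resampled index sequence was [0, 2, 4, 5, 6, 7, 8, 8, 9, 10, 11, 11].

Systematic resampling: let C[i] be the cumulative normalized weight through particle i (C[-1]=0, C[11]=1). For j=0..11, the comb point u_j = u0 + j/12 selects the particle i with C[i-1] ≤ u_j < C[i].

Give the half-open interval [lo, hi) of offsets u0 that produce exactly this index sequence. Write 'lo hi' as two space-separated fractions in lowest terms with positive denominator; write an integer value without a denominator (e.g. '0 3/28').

13/196 1/12

C = [6/49, 6/49, 10/49, 11/49, 13/49, 19/49, 23/49, 27/49, 34/49, 40/49, 41/49, 1]
j=0 picked index 0: u0 ∈ [0, 6/49)
j=1 picked index 2: u0 ∈ [23/588, 71/588)
j=2 picked index 4: u0 ∈ [17/294, 29/294)
j=3 picked index 5: u0 ∈ [3/196, 27/196)
j=4 picked index 6: u0 ∈ [8/147, 20/147)
j=5 picked index 7: u0 ∈ [31/588, 79/588)
j=6 picked index 8: u0 ∈ [5/98, 19/98)
j=7 picked index 8: u0 ∈ [-19/588, 65/588)
j=8 picked index 9: u0 ∈ [4/147, 22/147)
j=9 picked index 10: u0 ∈ [13/196, 17/196)
j=10 picked index 11: u0 ∈ [1/294, 1/6)
j=11 picked index 11: u0 ∈ [-47/588, 1/12)
intersection: [13/196, 1/12)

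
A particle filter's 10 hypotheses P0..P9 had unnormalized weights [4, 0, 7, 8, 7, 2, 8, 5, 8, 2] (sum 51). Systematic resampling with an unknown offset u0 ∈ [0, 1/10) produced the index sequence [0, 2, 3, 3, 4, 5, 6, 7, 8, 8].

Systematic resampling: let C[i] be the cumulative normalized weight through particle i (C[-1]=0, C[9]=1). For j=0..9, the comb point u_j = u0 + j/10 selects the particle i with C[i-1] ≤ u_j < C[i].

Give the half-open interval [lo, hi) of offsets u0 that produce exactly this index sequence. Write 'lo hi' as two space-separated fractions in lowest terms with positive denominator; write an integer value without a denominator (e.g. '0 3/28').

4/255 5/102

C = [4/51, 4/51, 11/51, 19/51, 26/51, 28/51, 12/17, 41/51, 49/51, 1]
j=0 picked index 0: u0 ∈ [0, 4/51)
j=1 picked index 2: u0 ∈ [-11/510, 59/510)
j=2 picked index 3: u0 ∈ [4/255, 44/255)
j=3 picked index 3: u0 ∈ [-43/510, 37/510)
j=4 picked index 4: u0 ∈ [-7/255, 28/255)
j=5 picked index 5: u0 ∈ [1/102, 5/102)
j=6 picked index 6: u0 ∈ [-13/255, 9/85)
j=7 picked index 7: u0 ∈ [1/170, 53/510)
j=8 picked index 8: u0 ∈ [1/255, 41/255)
j=9 picked index 8: u0 ∈ [-49/510, 31/510)
intersection: [4/255, 5/102)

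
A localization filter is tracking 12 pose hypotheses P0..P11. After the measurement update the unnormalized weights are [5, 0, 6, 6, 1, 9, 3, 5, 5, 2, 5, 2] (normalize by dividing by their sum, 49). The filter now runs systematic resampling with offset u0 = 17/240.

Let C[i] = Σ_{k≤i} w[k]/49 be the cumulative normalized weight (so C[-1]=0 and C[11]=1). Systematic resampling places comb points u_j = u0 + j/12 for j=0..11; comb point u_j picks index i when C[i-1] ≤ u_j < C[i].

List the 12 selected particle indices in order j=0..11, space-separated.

0 2 3 3 5 5 6 7 8 9 10 11

C = [5/49, 5/49, 11/49, 17/49, 18/49, 27/49, 30/49, 5/7, 40/49, 6/7, 47/49, 1]
j=0: u_0=17/240 ∈ [0, 5/49) → index 0
j=1: u_1=37/240 ∈ [5/49, 11/49) → index 2
j=2: u_2=19/80 ∈ [11/49, 17/49) → index 3
j=3: u_3=77/240 ∈ [11/49, 17/49) → index 3
j=4: u_4=97/240 ∈ [18/49, 27/49) → index 5
j=5: u_5=39/80 ∈ [18/49, 27/49) → index 5
j=6: u_6=137/240 ∈ [27/49, 30/49) → index 6
j=7: u_7=157/240 ∈ [30/49, 5/7) → index 7
j=8: u_8=59/80 ∈ [5/7, 40/49) → index 8
j=9: u_9=197/240 ∈ [40/49, 6/7) → index 9
j=10: u_10=217/240 ∈ [6/7, 47/49) → index 10
j=11: u_11=79/80 ∈ [47/49, 1) → index 11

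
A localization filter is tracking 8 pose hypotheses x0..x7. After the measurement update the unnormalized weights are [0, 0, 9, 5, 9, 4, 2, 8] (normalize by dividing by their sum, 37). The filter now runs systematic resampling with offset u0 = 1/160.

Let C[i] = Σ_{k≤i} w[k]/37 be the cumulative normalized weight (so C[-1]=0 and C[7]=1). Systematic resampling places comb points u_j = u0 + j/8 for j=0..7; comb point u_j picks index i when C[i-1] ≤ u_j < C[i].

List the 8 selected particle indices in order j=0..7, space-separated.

2 2 3 4 4 5 6 7

C = [0, 0, 9/37, 14/37, 23/37, 27/37, 29/37, 1]
j=0: u_0=1/160 ∈ [0, 9/37) → index 2
j=1: u_1=21/160 ∈ [0, 9/37) → index 2
j=2: u_2=41/160 ∈ [9/37, 14/37) → index 3
j=3: u_3=61/160 ∈ [14/37, 23/37) → index 4
j=4: u_4=81/160 ∈ [14/37, 23/37) → index 4
j=5: u_5=101/160 ∈ [23/37, 27/37) → index 5
j=6: u_6=121/160 ∈ [27/37, 29/37) → index 6
j=7: u_7=141/160 ∈ [29/37, 1) → index 7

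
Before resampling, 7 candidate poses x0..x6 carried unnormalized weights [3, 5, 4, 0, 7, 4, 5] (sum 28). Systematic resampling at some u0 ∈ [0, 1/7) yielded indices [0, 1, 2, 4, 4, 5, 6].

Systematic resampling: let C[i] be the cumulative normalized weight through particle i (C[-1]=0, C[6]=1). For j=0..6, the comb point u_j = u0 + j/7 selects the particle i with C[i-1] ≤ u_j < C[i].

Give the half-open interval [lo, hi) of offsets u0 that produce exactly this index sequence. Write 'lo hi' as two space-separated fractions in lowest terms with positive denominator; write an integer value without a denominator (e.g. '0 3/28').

C = [3/28, 2/7, 3/7, 3/7, 19/28, 23/28, 1]
j=0 picked index 0: u0 ∈ [0, 3/28)
j=1 picked index 1: u0 ∈ [-1/28, 1/7)
j=2 picked index 2: u0 ∈ [0, 1/7)
j=3 picked index 4: u0 ∈ [0, 1/4)
j=4 picked index 4: u0 ∈ [-1/7, 3/28)
j=5 picked index 5: u0 ∈ [-1/28, 3/28)
j=6 picked index 6: u0 ∈ [-1/28, 1/7)
intersection: [0, 3/28)

0 3/28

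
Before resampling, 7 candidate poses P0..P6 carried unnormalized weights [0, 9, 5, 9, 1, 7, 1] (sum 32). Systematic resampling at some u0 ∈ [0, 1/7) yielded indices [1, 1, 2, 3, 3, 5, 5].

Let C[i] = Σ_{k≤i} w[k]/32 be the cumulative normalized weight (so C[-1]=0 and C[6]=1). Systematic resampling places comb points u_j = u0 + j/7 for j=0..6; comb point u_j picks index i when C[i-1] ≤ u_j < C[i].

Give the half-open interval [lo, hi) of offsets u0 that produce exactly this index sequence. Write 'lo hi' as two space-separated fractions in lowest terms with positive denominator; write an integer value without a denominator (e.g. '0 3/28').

C = [0, 9/32, 7/16, 23/32, 3/4, 31/32, 1]
j=0 picked index 1: u0 ∈ [0, 9/32)
j=1 picked index 1: u0 ∈ [-1/7, 31/224)
j=2 picked index 2: u0 ∈ [-1/224, 17/112)
j=3 picked index 3: u0 ∈ [1/112, 65/224)
j=4 picked index 3: u0 ∈ [-15/112, 33/224)
j=5 picked index 5: u0 ∈ [1/28, 57/224)
j=6 picked index 5: u0 ∈ [-3/28, 25/224)
intersection: [1/28, 25/224)

1/28 25/224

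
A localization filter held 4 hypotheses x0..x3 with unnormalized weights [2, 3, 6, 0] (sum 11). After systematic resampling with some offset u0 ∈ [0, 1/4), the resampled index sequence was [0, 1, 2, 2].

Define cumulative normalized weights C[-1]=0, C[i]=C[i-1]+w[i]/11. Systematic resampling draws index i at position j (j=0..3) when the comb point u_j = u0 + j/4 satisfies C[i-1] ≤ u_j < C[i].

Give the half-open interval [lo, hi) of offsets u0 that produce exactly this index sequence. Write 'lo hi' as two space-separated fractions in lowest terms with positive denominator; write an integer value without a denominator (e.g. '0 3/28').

0 2/11

C = [2/11, 5/11, 1, 1]
j=0 picked index 0: u0 ∈ [0, 2/11)
j=1 picked index 1: u0 ∈ [-3/44, 9/44)
j=2 picked index 2: u0 ∈ [-1/22, 1/2)
j=3 picked index 2: u0 ∈ [-13/44, 1/4)
intersection: [0, 2/11)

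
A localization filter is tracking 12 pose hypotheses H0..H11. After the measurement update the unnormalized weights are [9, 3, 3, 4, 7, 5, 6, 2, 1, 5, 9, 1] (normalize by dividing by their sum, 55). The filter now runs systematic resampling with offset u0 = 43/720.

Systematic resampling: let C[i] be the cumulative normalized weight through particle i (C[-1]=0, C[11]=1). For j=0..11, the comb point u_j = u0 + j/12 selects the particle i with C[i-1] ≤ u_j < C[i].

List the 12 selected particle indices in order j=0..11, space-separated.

C = [9/55, 12/55, 3/11, 19/55, 26/55, 31/55, 37/55, 39/55, 8/11, 9/11, 54/55, 1]
j=0: u_0=43/720 ∈ [0, 9/55) → index 0
j=1: u_1=103/720 ∈ [0, 9/55) → index 0
j=2: u_2=163/720 ∈ [12/55, 3/11) → index 2
j=3: u_3=223/720 ∈ [3/11, 19/55) → index 3
j=4: u_4=283/720 ∈ [19/55, 26/55) → index 4
j=5: u_5=343/720 ∈ [26/55, 31/55) → index 5
j=6: u_6=403/720 ∈ [26/55, 31/55) → index 5
j=7: u_7=463/720 ∈ [31/55, 37/55) → index 6
j=8: u_8=523/720 ∈ [39/55, 8/11) → index 8
j=9: u_9=583/720 ∈ [8/11, 9/11) → index 9
j=10: u_10=643/720 ∈ [9/11, 54/55) → index 10
j=11: u_11=703/720 ∈ [9/11, 54/55) → index 10

0 0 2 3 4 5 5 6 8 9 10 10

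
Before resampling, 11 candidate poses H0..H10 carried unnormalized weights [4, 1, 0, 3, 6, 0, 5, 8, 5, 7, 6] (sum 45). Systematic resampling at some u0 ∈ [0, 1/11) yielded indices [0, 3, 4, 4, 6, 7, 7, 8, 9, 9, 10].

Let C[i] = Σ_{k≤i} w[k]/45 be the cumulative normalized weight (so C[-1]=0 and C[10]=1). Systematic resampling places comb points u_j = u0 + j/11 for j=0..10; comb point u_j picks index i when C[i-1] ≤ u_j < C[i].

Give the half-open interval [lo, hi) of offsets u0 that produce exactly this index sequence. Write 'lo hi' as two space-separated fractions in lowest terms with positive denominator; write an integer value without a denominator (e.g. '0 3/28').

C = [4/45, 1/9, 1/9, 8/45, 14/45, 14/45, 19/45, 3/5, 32/45, 13/15, 1]
j=0 picked index 0: u0 ∈ [0, 4/45)
j=1 picked index 3: u0 ∈ [2/99, 43/495)
j=2 picked index 4: u0 ∈ [-2/495, 64/495)
j=3 picked index 4: u0 ∈ [-47/495, 19/495)
j=4 picked index 6: u0 ∈ [-26/495, 29/495)
j=5 picked index 7: u0 ∈ [-16/495, 8/55)
j=6 picked index 7: u0 ∈ [-61/495, 3/55)
j=7 picked index 8: u0 ∈ [-2/55, 37/495)
j=8 picked index 9: u0 ∈ [-8/495, 23/165)
j=9 picked index 9: u0 ∈ [-53/495, 8/165)
j=10 picked index 10: u0 ∈ [-7/165, 1/11)
intersection: [2/99, 19/495)

2/99 19/495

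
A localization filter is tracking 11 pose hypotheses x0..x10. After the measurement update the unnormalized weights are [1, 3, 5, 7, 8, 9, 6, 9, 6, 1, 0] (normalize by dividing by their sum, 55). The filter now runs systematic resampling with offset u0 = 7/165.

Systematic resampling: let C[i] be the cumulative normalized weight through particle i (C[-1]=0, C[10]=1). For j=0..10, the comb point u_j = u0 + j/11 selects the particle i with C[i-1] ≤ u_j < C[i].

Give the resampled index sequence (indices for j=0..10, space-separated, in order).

C = [1/55, 4/55, 9/55, 16/55, 24/55, 3/5, 39/55, 48/55, 54/55, 1, 1]
j=0: u_0=7/165 ∈ [1/55, 4/55) → index 1
j=1: u_1=2/15 ∈ [4/55, 9/55) → index 2
j=2: u_2=37/165 ∈ [9/55, 16/55) → index 3
j=3: u_3=52/165 ∈ [16/55, 24/55) → index 4
j=4: u_4=67/165 ∈ [16/55, 24/55) → index 4
j=5: u_5=82/165 ∈ [24/55, 3/5) → index 5
j=6: u_6=97/165 ∈ [24/55, 3/5) → index 5
j=7: u_7=112/165 ∈ [3/5, 39/55) → index 6
j=8: u_8=127/165 ∈ [39/55, 48/55) → index 7
j=9: u_9=142/165 ∈ [39/55, 48/55) → index 7
j=10: u_10=157/165 ∈ [48/55, 54/55) → index 8

1 2 3 4 4 5 5 6 7 7 8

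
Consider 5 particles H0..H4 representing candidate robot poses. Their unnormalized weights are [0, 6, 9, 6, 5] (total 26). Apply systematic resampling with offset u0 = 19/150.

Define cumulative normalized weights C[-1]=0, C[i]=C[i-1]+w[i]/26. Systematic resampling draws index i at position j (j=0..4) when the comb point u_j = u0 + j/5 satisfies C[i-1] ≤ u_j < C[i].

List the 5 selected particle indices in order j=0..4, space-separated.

C = [0, 3/13, 15/26, 21/26, 1]
j=0: u_0=19/150 ∈ [0, 3/13) → index 1
j=1: u_1=49/150 ∈ [3/13, 15/26) → index 2
j=2: u_2=79/150 ∈ [3/13, 15/26) → index 2
j=3: u_3=109/150 ∈ [15/26, 21/26) → index 3
j=4: u_4=139/150 ∈ [21/26, 1) → index 4

1 2 2 3 4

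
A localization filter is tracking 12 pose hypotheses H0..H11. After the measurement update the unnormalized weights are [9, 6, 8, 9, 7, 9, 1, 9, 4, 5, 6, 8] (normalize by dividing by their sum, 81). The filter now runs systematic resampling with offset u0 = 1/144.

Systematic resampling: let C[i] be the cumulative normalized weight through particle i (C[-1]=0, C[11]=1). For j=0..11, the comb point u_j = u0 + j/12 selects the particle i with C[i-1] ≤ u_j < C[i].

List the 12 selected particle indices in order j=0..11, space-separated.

C = [1/9, 5/27, 23/81, 32/81, 13/27, 16/27, 49/81, 58/81, 62/81, 67/81, 73/81, 1]
j=0: u_0=1/144 ∈ [0, 1/9) → index 0
j=1: u_1=13/144 ∈ [0, 1/9) → index 0
j=2: u_2=25/144 ∈ [1/9, 5/27) → index 1
j=3: u_3=37/144 ∈ [5/27, 23/81) → index 2
j=4: u_4=49/144 ∈ [23/81, 32/81) → index 3
j=5: u_5=61/144 ∈ [32/81, 13/27) → index 4
j=6: u_6=73/144 ∈ [13/27, 16/27) → index 5
j=7: u_7=85/144 ∈ [13/27, 16/27) → index 5
j=8: u_8=97/144 ∈ [49/81, 58/81) → index 7
j=9: u_9=109/144 ∈ [58/81, 62/81) → index 8
j=10: u_10=121/144 ∈ [67/81, 73/81) → index 10
j=11: u_11=133/144 ∈ [73/81, 1) → index 11

0 0 1 2 3 4 5 5 7 8 10 11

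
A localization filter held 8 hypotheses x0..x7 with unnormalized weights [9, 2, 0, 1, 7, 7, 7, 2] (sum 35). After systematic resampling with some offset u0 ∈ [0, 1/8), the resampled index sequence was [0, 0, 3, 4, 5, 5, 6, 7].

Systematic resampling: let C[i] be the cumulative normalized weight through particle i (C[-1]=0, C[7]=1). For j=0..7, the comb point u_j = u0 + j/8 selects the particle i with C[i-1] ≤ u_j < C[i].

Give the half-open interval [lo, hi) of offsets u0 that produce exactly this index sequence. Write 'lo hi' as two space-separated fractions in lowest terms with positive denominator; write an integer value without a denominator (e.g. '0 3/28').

19/280 13/140

C = [9/35, 11/35, 11/35, 12/35, 19/35, 26/35, 33/35, 1]
j=0 picked index 0: u0 ∈ [0, 9/35)
j=1 picked index 0: u0 ∈ [-1/8, 37/280)
j=2 picked index 3: u0 ∈ [9/140, 13/140)
j=3 picked index 4: u0 ∈ [-9/280, 47/280)
j=4 picked index 5: u0 ∈ [3/70, 17/70)
j=5 picked index 5: u0 ∈ [-23/280, 33/280)
j=6 picked index 6: u0 ∈ [-1/140, 27/140)
j=7 picked index 7: u0 ∈ [19/280, 1/8)
intersection: [19/280, 13/140)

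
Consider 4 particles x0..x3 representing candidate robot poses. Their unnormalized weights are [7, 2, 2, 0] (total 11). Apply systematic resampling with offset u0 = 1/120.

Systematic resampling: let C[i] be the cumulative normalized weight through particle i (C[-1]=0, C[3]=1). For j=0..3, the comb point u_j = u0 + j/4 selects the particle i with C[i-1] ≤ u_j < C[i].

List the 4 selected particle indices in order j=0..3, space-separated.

0 0 0 1

C = [7/11, 9/11, 1, 1]
j=0: u_0=1/120 ∈ [0, 7/11) → index 0
j=1: u_1=31/120 ∈ [0, 7/11) → index 0
j=2: u_2=61/120 ∈ [0, 7/11) → index 0
j=3: u_3=91/120 ∈ [7/11, 9/11) → index 1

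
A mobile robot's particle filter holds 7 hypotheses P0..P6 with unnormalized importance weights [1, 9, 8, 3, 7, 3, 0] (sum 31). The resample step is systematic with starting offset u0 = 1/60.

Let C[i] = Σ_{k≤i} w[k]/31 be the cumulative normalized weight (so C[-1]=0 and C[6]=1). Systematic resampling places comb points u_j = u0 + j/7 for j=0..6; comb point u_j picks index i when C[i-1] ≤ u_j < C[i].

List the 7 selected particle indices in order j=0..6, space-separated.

0 1 1 2 3 4 4

C = [1/31, 10/31, 18/31, 21/31, 28/31, 1, 1]
j=0: u_0=1/60 ∈ [0, 1/31) → index 0
j=1: u_1=67/420 ∈ [1/31, 10/31) → index 1
j=2: u_2=127/420 ∈ [1/31, 10/31) → index 1
j=3: u_3=187/420 ∈ [10/31, 18/31) → index 2
j=4: u_4=247/420 ∈ [18/31, 21/31) → index 3
j=5: u_5=307/420 ∈ [21/31, 28/31) → index 4
j=6: u_6=367/420 ∈ [21/31, 28/31) → index 4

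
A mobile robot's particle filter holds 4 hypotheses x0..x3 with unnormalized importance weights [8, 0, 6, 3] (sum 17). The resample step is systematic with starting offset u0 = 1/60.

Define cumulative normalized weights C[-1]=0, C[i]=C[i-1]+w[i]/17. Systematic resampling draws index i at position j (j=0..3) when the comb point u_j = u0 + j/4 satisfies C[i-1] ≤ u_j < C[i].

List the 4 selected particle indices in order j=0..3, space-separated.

0 0 2 2

C = [8/17, 8/17, 14/17, 1]
j=0: u_0=1/60 ∈ [0, 8/17) → index 0
j=1: u_1=4/15 ∈ [0, 8/17) → index 0
j=2: u_2=31/60 ∈ [8/17, 14/17) → index 2
j=3: u_3=23/30 ∈ [8/17, 14/17) → index 2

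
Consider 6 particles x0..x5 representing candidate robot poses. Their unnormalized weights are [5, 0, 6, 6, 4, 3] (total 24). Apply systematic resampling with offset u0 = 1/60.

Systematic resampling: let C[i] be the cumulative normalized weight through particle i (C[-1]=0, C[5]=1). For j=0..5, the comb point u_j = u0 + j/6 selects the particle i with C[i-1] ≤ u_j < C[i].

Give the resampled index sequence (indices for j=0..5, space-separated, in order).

C = [5/24, 5/24, 11/24, 17/24, 7/8, 1]
j=0: u_0=1/60 ∈ [0, 5/24) → index 0
j=1: u_1=11/60 ∈ [0, 5/24) → index 0
j=2: u_2=7/20 ∈ [5/24, 11/24) → index 2
j=3: u_3=31/60 ∈ [11/24, 17/24) → index 3
j=4: u_4=41/60 ∈ [11/24, 17/24) → index 3
j=5: u_5=17/20 ∈ [17/24, 7/8) → index 4

0 0 2 3 3 4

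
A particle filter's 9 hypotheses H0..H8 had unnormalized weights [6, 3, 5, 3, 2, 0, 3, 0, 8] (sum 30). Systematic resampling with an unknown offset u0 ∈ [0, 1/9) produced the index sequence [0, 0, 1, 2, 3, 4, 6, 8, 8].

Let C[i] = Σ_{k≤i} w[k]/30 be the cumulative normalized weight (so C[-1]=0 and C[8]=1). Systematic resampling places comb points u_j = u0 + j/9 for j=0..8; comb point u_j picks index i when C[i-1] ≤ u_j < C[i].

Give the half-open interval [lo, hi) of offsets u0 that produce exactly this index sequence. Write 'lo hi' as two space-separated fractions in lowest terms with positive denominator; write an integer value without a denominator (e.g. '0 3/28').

C = [1/5, 3/10, 7/15, 17/30, 19/30, 19/30, 11/15, 11/15, 1]
j=0 picked index 0: u0 ∈ [0, 1/5)
j=1 picked index 0: u0 ∈ [-1/9, 4/45)
j=2 picked index 1: u0 ∈ [-1/45, 7/90)
j=3 picked index 2: u0 ∈ [-1/30, 2/15)
j=4 picked index 3: u0 ∈ [1/45, 11/90)
j=5 picked index 4: u0 ∈ [1/90, 7/90)
j=6 picked index 6: u0 ∈ [-1/30, 1/15)
j=7 picked index 8: u0 ∈ [-2/45, 2/9)
j=8 picked index 8: u0 ∈ [-7/45, 1/9)
intersection: [1/45, 1/15)

1/45 1/15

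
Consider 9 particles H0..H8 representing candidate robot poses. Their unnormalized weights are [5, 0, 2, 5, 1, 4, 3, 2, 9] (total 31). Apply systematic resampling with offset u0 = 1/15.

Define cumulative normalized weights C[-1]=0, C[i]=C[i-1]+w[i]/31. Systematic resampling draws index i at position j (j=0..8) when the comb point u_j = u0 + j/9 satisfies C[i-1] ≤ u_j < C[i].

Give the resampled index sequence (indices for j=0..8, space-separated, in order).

0 2 3 4 5 6 8 8 8

C = [5/31, 5/31, 7/31, 12/31, 13/31, 17/31, 20/31, 22/31, 1]
j=0: u_0=1/15 ∈ [0, 5/31) → index 0
j=1: u_1=8/45 ∈ [5/31, 7/31) → index 2
j=2: u_2=13/45 ∈ [7/31, 12/31) → index 3
j=3: u_3=2/5 ∈ [12/31, 13/31) → index 4
j=4: u_4=23/45 ∈ [13/31, 17/31) → index 5
j=5: u_5=28/45 ∈ [17/31, 20/31) → index 6
j=6: u_6=11/15 ∈ [22/31, 1) → index 8
j=7: u_7=38/45 ∈ [22/31, 1) → index 8
j=8: u_8=43/45 ∈ [22/31, 1) → index 8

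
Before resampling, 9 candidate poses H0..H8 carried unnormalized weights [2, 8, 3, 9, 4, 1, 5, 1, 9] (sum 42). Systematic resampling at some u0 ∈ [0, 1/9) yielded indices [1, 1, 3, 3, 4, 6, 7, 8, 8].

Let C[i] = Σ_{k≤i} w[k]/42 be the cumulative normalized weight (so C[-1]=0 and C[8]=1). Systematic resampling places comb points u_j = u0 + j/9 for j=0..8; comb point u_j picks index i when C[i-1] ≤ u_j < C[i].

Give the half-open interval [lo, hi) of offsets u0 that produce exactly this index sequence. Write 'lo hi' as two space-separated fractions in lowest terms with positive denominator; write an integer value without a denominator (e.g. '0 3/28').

C = [1/21, 5/21, 13/42, 11/21, 13/21, 9/14, 16/21, 11/14, 1]
j=0 picked index 1: u0 ∈ [1/21, 5/21)
j=1 picked index 1: u0 ∈ [-4/63, 8/63)
j=2 picked index 3: u0 ∈ [11/126, 19/63)
j=3 picked index 3: u0 ∈ [-1/42, 4/21)
j=4 picked index 4: u0 ∈ [5/63, 11/63)
j=5 picked index 6: u0 ∈ [11/126, 13/63)
j=6 picked index 7: u0 ∈ [2/21, 5/42)
j=7 picked index 8: u0 ∈ [1/126, 2/9)
j=8 picked index 8: u0 ∈ [-13/126, 1/9)
intersection: [2/21, 1/9)

2/21 1/9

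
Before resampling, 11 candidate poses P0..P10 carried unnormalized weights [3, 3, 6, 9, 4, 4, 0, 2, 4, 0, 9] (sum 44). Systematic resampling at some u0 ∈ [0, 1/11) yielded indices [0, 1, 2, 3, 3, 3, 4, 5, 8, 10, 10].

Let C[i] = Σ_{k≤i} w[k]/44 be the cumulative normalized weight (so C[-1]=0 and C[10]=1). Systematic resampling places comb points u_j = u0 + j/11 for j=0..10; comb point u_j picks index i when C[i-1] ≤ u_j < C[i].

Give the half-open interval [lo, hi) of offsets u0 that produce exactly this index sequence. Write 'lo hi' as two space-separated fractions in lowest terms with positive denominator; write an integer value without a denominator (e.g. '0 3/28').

C = [3/44, 3/22, 3/11, 21/44, 25/44, 29/44, 29/44, 31/44, 35/44, 35/44, 1]
j=0 picked index 0: u0 ∈ [0, 3/44)
j=1 picked index 1: u0 ∈ [-1/44, 1/22)
j=2 picked index 2: u0 ∈ [-1/22, 1/11)
j=3 picked index 3: u0 ∈ [0, 9/44)
j=4 picked index 3: u0 ∈ [-1/11, 5/44)
j=5 picked index 3: u0 ∈ [-2/11, 1/44)
j=6 picked index 4: u0 ∈ [-3/44, 1/44)
j=7 picked index 5: u0 ∈ [-3/44, 1/44)
j=8 picked index 8: u0 ∈ [-1/44, 3/44)
j=9 picked index 10: u0 ∈ [-1/44, 2/11)
j=10 picked index 10: u0 ∈ [-5/44, 1/11)
intersection: [0, 1/44)

0 1/44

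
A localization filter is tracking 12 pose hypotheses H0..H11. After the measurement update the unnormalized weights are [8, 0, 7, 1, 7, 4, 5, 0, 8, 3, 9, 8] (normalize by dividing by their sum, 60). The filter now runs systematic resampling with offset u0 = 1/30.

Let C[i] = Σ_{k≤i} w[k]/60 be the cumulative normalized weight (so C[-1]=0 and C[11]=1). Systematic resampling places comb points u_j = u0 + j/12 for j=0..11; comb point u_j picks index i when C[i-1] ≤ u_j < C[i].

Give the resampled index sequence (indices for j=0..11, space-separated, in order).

C = [2/15, 2/15, 1/4, 4/15, 23/60, 9/20, 8/15, 8/15, 2/3, 43/60, 13/15, 1]
j=0: u_0=1/30 ∈ [0, 2/15) → index 0
j=1: u_1=7/60 ∈ [0, 2/15) → index 0
j=2: u_2=1/5 ∈ [2/15, 1/4) → index 2
j=3: u_3=17/60 ∈ [4/15, 23/60) → index 4
j=4: u_4=11/30 ∈ [4/15, 23/60) → index 4
j=5: u_5=9/20 ∈ [9/20, 8/15) → index 6
j=6: u_6=8/15 ∈ [8/15, 2/3) → index 8
j=7: u_7=37/60 ∈ [8/15, 2/3) → index 8
j=8: u_8=7/10 ∈ [2/3, 43/60) → index 9
j=9: u_9=47/60 ∈ [43/60, 13/15) → index 10
j=10: u_10=13/15 ∈ [13/15, 1) → index 11
j=11: u_11=19/20 ∈ [13/15, 1) → index 11

0 0 2 4 4 6 8 8 9 10 11 11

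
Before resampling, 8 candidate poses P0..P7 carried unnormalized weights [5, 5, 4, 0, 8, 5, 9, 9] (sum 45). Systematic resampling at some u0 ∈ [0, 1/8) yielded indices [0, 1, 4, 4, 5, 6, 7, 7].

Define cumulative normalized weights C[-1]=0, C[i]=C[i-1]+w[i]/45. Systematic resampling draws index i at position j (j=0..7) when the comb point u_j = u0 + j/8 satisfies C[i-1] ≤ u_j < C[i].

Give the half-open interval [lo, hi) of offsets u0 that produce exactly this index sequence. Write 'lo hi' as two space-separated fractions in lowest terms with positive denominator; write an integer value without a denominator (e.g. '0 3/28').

11/180 7/72

C = [1/9, 2/9, 14/45, 14/45, 22/45, 3/5, 4/5, 1]
j=0 picked index 0: u0 ∈ [0, 1/9)
j=1 picked index 1: u0 ∈ [-1/72, 7/72)
j=2 picked index 4: u0 ∈ [11/180, 43/180)
j=3 picked index 4: u0 ∈ [-23/360, 41/360)
j=4 picked index 5: u0 ∈ [-1/90, 1/10)
j=5 picked index 6: u0 ∈ [-1/40, 7/40)
j=6 picked index 7: u0 ∈ [1/20, 1/4)
j=7 picked index 7: u0 ∈ [-3/40, 1/8)
intersection: [11/180, 7/72)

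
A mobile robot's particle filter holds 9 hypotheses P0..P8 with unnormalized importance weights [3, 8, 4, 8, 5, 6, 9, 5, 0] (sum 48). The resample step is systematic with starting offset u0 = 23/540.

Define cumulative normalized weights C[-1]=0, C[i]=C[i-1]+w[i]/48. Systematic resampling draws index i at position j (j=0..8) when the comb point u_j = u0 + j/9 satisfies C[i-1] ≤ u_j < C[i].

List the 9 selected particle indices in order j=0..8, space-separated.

0 1 2 3 4 5 6 6 7

C = [1/16, 11/48, 5/16, 23/48, 7/12, 17/24, 43/48, 1, 1]
j=0: u_0=23/540 ∈ [0, 1/16) → index 0
j=1: u_1=83/540 ∈ [1/16, 11/48) → index 1
j=2: u_2=143/540 ∈ [11/48, 5/16) → index 2
j=3: u_3=203/540 ∈ [5/16, 23/48) → index 3
j=4: u_4=263/540 ∈ [23/48, 7/12) → index 4
j=5: u_5=323/540 ∈ [7/12, 17/24) → index 5
j=6: u_6=383/540 ∈ [17/24, 43/48) → index 6
j=7: u_7=443/540 ∈ [17/24, 43/48) → index 6
j=8: u_8=503/540 ∈ [43/48, 1) → index 7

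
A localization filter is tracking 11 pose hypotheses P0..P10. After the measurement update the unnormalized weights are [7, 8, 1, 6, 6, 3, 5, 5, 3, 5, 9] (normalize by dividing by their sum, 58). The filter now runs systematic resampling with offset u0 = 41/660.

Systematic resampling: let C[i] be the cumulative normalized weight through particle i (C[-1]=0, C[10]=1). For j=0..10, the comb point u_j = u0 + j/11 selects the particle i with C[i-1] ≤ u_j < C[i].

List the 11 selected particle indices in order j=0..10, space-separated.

0 1 1 3 4 5 6 7 9 10 10

C = [7/58, 15/58, 8/29, 11/29, 14/29, 31/58, 18/29, 41/58, 22/29, 49/58, 1]
j=0: u_0=41/660 ∈ [0, 7/58) → index 0
j=1: u_1=101/660 ∈ [7/58, 15/58) → index 1
j=2: u_2=161/660 ∈ [7/58, 15/58) → index 1
j=3: u_3=221/660 ∈ [8/29, 11/29) → index 3
j=4: u_4=281/660 ∈ [11/29, 14/29) → index 4
j=5: u_5=31/60 ∈ [14/29, 31/58) → index 5
j=6: u_6=401/660 ∈ [31/58, 18/29) → index 6
j=7: u_7=461/660 ∈ [18/29, 41/58) → index 7
j=8: u_8=521/660 ∈ [22/29, 49/58) → index 9
j=9: u_9=581/660 ∈ [49/58, 1) → index 10
j=10: u_10=641/660 ∈ [49/58, 1) → index 10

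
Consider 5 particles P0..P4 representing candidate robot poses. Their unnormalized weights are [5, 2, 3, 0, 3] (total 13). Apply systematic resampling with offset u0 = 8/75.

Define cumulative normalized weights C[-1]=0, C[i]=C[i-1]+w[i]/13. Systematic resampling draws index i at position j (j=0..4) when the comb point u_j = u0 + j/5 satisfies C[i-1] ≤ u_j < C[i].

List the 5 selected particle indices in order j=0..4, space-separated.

0 0 1 2 4

C = [5/13, 7/13, 10/13, 10/13, 1]
j=0: u_0=8/75 ∈ [0, 5/13) → index 0
j=1: u_1=23/75 ∈ [0, 5/13) → index 0
j=2: u_2=38/75 ∈ [5/13, 7/13) → index 1
j=3: u_3=53/75 ∈ [7/13, 10/13) → index 2
j=4: u_4=68/75 ∈ [10/13, 1) → index 4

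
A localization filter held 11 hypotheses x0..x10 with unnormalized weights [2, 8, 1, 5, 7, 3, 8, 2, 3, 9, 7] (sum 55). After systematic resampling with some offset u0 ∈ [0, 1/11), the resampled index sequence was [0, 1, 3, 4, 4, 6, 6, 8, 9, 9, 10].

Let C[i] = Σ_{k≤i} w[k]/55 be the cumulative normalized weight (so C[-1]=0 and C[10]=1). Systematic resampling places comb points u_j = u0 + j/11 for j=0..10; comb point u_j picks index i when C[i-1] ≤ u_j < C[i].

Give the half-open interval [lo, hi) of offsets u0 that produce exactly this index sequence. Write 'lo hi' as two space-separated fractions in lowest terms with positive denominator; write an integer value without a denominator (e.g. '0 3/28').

C = [2/55, 2/11, 1/5, 16/55, 23/55, 26/55, 34/55, 36/55, 39/55, 48/55, 1]
j=0 picked index 0: u0 ∈ [0, 2/55)
j=1 picked index 1: u0 ∈ [-3/55, 1/11)
j=2 picked index 3: u0 ∈ [1/55, 6/55)
j=3 picked index 4: u0 ∈ [1/55, 8/55)
j=4 picked index 4: u0 ∈ [-4/55, 3/55)
j=5 picked index 6: u0 ∈ [1/55, 9/55)
j=6 picked index 6: u0 ∈ [-4/55, 4/55)
j=7 picked index 8: u0 ∈ [1/55, 4/55)
j=8 picked index 9: u0 ∈ [-1/55, 8/55)
j=9 picked index 9: u0 ∈ [-6/55, 3/55)
j=10 picked index 10: u0 ∈ [-2/55, 1/11)
intersection: [1/55, 2/55)

1/55 2/55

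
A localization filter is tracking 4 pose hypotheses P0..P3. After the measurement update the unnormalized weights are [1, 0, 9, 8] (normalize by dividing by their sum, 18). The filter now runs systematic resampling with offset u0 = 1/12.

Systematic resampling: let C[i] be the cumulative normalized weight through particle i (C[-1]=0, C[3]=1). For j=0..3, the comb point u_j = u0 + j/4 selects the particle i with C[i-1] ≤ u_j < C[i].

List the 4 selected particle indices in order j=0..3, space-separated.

2 2 3 3

C = [1/18, 1/18, 5/9, 1]
j=0: u_0=1/12 ∈ [1/18, 5/9) → index 2
j=1: u_1=1/3 ∈ [1/18, 5/9) → index 2
j=2: u_2=7/12 ∈ [5/9, 1) → index 3
j=3: u_3=5/6 ∈ [5/9, 1) → index 3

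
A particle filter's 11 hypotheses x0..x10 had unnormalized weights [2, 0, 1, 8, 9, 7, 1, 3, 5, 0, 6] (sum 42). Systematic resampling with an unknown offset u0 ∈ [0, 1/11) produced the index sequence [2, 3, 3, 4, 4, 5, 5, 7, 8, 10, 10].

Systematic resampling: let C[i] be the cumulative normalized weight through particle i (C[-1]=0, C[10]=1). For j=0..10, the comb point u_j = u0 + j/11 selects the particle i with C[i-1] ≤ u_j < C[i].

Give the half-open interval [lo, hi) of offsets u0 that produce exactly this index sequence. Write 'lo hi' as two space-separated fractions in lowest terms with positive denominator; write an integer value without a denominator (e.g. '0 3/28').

C = [1/21, 1/21, 1/14, 11/42, 10/21, 9/14, 2/3, 31/42, 6/7, 6/7, 1]
j=0 picked index 2: u0 ∈ [1/21, 1/14)
j=1 picked index 3: u0 ∈ [-3/154, 79/462)
j=2 picked index 3: u0 ∈ [-17/154, 37/462)
j=3 picked index 4: u0 ∈ [-5/462, 47/231)
j=4 picked index 4: u0 ∈ [-47/462, 26/231)
j=5 picked index 5: u0 ∈ [5/231, 29/154)
j=6 picked index 5: u0 ∈ [-16/231, 15/154)
j=7 picked index 7: u0 ∈ [1/33, 47/462)
j=8 picked index 8: u0 ∈ [5/462, 10/77)
j=9 picked index 10: u0 ∈ [3/77, 2/11)
j=10 picked index 10: u0 ∈ [-4/77, 1/11)
intersection: [1/21, 1/14)

1/21 1/14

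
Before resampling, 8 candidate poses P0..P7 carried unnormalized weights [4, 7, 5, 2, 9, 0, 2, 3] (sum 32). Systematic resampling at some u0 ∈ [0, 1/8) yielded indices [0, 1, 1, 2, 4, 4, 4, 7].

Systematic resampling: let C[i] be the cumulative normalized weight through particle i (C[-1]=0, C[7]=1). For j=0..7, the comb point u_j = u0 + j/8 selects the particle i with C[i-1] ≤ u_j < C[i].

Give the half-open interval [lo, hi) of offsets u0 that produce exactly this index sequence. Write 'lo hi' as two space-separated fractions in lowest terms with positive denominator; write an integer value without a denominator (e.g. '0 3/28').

C = [1/8, 11/32, 1/2, 9/16, 27/32, 27/32, 29/32, 1]
j=0 picked index 0: u0 ∈ [0, 1/8)
j=1 picked index 1: u0 ∈ [0, 7/32)
j=2 picked index 1: u0 ∈ [-1/8, 3/32)
j=3 picked index 2: u0 ∈ [-1/32, 1/8)
j=4 picked index 4: u0 ∈ [1/16, 11/32)
j=5 picked index 4: u0 ∈ [-1/16, 7/32)
j=6 picked index 4: u0 ∈ [-3/16, 3/32)
j=7 picked index 7: u0 ∈ [1/32, 1/8)
intersection: [1/16, 3/32)

1/16 3/32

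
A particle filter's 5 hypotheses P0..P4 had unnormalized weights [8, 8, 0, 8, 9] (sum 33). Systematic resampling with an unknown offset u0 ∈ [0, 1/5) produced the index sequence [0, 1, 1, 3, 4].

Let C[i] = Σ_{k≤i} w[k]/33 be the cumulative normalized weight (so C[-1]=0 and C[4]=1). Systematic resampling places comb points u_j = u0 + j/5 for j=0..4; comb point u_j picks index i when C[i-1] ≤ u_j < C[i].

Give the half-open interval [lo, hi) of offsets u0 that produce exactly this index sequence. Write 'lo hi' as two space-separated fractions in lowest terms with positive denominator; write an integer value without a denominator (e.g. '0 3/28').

C = [8/33, 16/33, 16/33, 8/11, 1]
j=0 picked index 0: u0 ∈ [0, 8/33)
j=1 picked index 1: u0 ∈ [7/165, 47/165)
j=2 picked index 1: u0 ∈ [-26/165, 14/165)
j=3 picked index 3: u0 ∈ [-19/165, 7/55)
j=4 picked index 4: u0 ∈ [-4/55, 1/5)
intersection: [7/165, 14/165)

7/165 14/165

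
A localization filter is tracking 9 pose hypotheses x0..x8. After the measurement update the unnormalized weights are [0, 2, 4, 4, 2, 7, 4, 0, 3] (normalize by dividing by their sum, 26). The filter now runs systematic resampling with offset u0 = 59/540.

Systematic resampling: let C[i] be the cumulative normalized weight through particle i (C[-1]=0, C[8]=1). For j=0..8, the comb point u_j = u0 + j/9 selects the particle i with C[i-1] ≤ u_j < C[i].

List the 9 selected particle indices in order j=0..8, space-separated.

C = [0, 1/13, 3/13, 5/13, 6/13, 19/26, 23/26, 23/26, 1]
j=0: u_0=59/540 ∈ [1/13, 3/13) → index 2
j=1: u_1=119/540 ∈ [1/13, 3/13) → index 2
j=2: u_2=179/540 ∈ [3/13, 5/13) → index 3
j=3: u_3=239/540 ∈ [5/13, 6/13) → index 4
j=4: u_4=299/540 ∈ [6/13, 19/26) → index 5
j=5: u_5=359/540 ∈ [6/13, 19/26) → index 5
j=6: u_6=419/540 ∈ [19/26, 23/26) → index 6
j=7: u_7=479/540 ∈ [23/26, 1) → index 8
j=8: u_8=539/540 ∈ [23/26, 1) → index 8

2 2 3 4 5 5 6 8 8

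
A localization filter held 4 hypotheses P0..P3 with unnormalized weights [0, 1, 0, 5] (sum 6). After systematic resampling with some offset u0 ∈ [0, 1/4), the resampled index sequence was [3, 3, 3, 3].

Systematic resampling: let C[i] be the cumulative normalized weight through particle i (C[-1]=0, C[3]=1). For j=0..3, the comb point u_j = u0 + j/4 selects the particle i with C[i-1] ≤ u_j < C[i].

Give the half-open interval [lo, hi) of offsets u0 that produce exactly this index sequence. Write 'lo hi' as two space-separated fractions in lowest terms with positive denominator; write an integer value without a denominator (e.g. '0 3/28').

C = [0, 1/6, 1/6, 1]
j=0 picked index 3: u0 ∈ [1/6, 1)
j=1 picked index 3: u0 ∈ [-1/12, 3/4)
j=2 picked index 3: u0 ∈ [-1/3, 1/2)
j=3 picked index 3: u0 ∈ [-7/12, 1/4)
intersection: [1/6, 1/4)

1/6 1/4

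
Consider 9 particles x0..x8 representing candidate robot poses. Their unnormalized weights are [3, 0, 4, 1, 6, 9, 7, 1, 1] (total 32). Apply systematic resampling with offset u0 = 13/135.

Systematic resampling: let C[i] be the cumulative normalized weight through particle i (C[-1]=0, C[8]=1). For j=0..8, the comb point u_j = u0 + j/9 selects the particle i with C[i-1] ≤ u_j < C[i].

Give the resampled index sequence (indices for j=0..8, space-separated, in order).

C = [3/32, 3/32, 7/32, 1/4, 7/16, 23/32, 15/16, 31/32, 1]
j=0: u_0=13/135 ∈ [3/32, 7/32) → index 2
j=1: u_1=28/135 ∈ [3/32, 7/32) → index 2
j=2: u_2=43/135 ∈ [1/4, 7/16) → index 4
j=3: u_3=58/135 ∈ [1/4, 7/16) → index 4
j=4: u_4=73/135 ∈ [7/16, 23/32) → index 5
j=5: u_5=88/135 ∈ [7/16, 23/32) → index 5
j=6: u_6=103/135 ∈ [23/32, 15/16) → index 6
j=7: u_7=118/135 ∈ [23/32, 15/16) → index 6
j=8: u_8=133/135 ∈ [31/32, 1) → index 8

2 2 4 4 5 5 6 6 8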